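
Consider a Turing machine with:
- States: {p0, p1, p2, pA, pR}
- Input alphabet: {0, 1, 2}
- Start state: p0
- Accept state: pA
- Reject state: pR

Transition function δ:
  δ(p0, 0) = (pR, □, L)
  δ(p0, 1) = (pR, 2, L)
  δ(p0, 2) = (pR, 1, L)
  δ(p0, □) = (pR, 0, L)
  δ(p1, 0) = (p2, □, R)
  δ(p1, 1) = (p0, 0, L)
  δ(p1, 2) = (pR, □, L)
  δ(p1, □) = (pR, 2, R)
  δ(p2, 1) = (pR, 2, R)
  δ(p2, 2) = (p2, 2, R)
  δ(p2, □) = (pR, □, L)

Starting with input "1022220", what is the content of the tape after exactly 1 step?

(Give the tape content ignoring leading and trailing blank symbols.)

Execution trace:
Initial: [p0]1022220
Step 1: δ(p0, 1) = (pR, 2, L) → [pR]□2022220

The machine reaches the reject state pR and halts.

After 1 step, the tape (ignoring leading/trailing blanks) is: 2022220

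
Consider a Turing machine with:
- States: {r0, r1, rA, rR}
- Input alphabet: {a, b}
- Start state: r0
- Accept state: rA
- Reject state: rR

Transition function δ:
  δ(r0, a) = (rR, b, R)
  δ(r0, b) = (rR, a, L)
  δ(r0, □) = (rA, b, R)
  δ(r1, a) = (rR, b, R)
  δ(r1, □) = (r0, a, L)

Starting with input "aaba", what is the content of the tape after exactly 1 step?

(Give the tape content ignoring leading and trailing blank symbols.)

Execution trace:
Initial: [r0]aaba
Step 1: δ(r0, a) = (rR, b, R) → b[rR]aba

The machine reaches the reject state rR and halts.

After 1 step, the tape (ignoring leading/trailing blanks) is: baba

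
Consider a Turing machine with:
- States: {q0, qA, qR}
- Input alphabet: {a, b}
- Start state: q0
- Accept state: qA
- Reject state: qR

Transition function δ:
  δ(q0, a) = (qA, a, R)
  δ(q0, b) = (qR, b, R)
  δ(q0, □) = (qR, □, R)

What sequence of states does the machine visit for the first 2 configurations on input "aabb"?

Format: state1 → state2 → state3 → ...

Execution trace:
Initial: [q0]aabb
Step 1: δ(q0, a) = (qA, a, R) → a[qA]abb

The machine reaches the accept state qA and halts.

State sequence: q0 → qA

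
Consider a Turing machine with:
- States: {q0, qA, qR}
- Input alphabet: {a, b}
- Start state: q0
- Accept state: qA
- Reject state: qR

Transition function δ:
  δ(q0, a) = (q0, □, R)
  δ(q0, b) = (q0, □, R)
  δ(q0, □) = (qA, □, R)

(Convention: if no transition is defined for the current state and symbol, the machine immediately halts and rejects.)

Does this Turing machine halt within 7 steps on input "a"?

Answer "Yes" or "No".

Execution trace:
Initial: [q0]a
Step 1: δ(q0, a) = (q0, □, R) → □[q0]□
Step 2: δ(q0, □) = (qA, □, R) → □□[qA]□

The machine reaches the accept state qA and halts.
The machine halted after 2 steps (within the 7-step bound).

Answer: Yes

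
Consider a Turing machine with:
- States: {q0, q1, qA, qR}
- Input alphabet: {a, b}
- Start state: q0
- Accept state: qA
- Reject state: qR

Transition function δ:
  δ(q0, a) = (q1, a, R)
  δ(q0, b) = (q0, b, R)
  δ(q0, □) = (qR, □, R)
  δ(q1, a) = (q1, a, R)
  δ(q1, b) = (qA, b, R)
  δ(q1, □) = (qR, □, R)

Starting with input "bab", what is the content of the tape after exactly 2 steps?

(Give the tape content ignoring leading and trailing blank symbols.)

Execution trace:
Initial: [q0]bab
Step 1: δ(q0, b) = (q0, b, R) → b[q0]ab
Step 2: δ(q0, a) = (q1, a, R) → ba[q1]b

After 2 steps, the tape (ignoring leading/trailing blanks) is: bab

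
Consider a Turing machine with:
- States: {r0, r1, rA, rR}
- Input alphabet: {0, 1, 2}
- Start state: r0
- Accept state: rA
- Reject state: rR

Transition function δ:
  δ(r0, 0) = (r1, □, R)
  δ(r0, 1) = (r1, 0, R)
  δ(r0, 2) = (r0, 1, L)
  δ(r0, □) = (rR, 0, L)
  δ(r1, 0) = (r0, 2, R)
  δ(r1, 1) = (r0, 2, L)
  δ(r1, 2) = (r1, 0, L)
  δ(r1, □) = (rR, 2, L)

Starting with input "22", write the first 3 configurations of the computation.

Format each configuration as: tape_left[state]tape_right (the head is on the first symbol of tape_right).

Transitions applied:
Step 1: δ(r0, 2) = (r0, 1, L)
Step 2: δ(r0, □) = (rR, 0, L)

The first 3 configurations are:
[r0]22 ⊢ [r0]□12 ⊢ [rR]□012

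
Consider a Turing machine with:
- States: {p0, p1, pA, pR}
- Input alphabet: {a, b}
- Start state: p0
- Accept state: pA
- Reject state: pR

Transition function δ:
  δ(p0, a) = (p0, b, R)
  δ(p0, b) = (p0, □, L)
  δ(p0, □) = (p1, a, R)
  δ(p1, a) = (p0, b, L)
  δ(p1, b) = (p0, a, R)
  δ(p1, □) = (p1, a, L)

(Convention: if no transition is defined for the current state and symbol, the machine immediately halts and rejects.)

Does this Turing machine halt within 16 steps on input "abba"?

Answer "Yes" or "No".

Execution trace:
Initial: [p0]abba
Step 1: δ(p0, a) = (p0, b, R) → b[p0]bba
Step 2: δ(p0, b) = (p0, □, L) → [p0]b□ba
Step 3: δ(p0, b) = (p0, □, L) → [p0]□□□ba
Step 4: δ(p0, □) = (p1, a, R) → a[p1]□□ba
Step 5: δ(p1, □) = (p1, a, L) → [p1]aa□ba
Step 6: δ(p1, a) = (p0, b, L) → [p0]□ba□ba
Step 7: δ(p0, □) = (p1, a, R) → a[p1]ba□ba
Step 8: δ(p1, b) = (p0, a, R) → aa[p0]a□ba
Step 9: δ(p0, a) = (p0, b, R) → aab[p0]□ba
Step 10: δ(p0, □) = (p1, a, R) → aaba[p1]ba
Step 11: δ(p1, b) = (p0, a, R) → aabaa[p0]a
Step 12: δ(p0, a) = (p0, b, R) → aabaab[p0]□
Step 13: δ(p0, □) = (p1, a, R) → aabaaba[p1]□
Step 14: δ(p1, □) = (p1, a, L) → aabaab[p1]aa
Step 15: δ(p1, a) = (p0, b, L) → aabaa[p0]bba
Step 16: δ(p0, b) = (p0, □, L) → aaba[p0]a□ba

The machine has not reached a halting state after 16 steps.
The machine did not halt within the 16-step bound.

Answer: No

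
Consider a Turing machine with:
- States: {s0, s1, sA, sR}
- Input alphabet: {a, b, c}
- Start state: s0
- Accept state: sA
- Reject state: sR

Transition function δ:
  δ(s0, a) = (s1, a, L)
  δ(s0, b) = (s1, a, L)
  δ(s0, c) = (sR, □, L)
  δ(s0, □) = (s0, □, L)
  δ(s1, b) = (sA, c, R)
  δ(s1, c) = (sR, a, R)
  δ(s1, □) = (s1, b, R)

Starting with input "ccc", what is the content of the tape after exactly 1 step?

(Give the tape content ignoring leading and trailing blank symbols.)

Execution trace:
Initial: [s0]ccc
Step 1: δ(s0, c) = (sR, □, L) → [sR]□□cc

The machine reaches the reject state sR and halts.

After 1 step, the tape (ignoring leading/trailing blanks) is: cc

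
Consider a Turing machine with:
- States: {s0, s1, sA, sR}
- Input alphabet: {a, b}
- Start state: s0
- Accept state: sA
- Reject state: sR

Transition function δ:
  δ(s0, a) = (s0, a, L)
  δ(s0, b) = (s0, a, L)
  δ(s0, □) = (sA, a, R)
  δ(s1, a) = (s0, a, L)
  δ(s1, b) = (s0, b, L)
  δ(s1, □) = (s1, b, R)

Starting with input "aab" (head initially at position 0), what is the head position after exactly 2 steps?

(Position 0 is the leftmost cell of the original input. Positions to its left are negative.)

Execution trace (head position shown):
Step 0: [s0]aab  (head at position 0)
Step 1: move left → [s0]□aab  (head at position -1)
Step 2: move right → a[sA]aab  (head at position 0)

After 2 steps, the head is at position 0.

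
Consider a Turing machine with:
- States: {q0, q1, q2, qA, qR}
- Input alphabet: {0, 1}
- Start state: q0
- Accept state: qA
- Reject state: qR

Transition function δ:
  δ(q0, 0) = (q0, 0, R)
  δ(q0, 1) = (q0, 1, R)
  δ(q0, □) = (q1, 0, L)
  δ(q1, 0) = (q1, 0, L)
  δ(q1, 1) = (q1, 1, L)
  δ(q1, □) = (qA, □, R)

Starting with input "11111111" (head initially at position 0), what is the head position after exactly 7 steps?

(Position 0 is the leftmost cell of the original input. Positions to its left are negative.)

Execution trace (head position shown):
Step 0: [q0]11111111  (head at position 0)
Step 1: move right → 1[q0]1111111  (head at position 1)
Step 2: move right → 11[q0]111111  (head at position 2)
Step 3: move right → 111[q0]11111  (head at position 3)
Step 4: move right → 1111[q0]1111  (head at position 4)
Step 5: move right → 11111[q0]111  (head at position 5)
Step 6: move right → 111111[q0]11  (head at position 6)
Step 7: move right → 1111111[q0]1  (head at position 7)

After 7 steps, the head is at position 7.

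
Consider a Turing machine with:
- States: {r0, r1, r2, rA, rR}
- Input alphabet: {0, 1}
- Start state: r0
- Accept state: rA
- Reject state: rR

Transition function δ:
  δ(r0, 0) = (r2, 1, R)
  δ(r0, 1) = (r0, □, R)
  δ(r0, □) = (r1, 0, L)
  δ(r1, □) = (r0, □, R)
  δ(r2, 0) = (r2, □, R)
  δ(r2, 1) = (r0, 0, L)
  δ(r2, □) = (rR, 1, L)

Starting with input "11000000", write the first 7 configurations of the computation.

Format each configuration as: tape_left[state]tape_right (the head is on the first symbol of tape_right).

Transitions applied:
Step 1: δ(r0, 1) = (r0, □, R)
Step 2: δ(r0, 1) = (r0, □, R)
Step 3: δ(r0, 0) = (r2, 1, R)
Step 4: δ(r2, 0) = (r2, □, R)
Step 5: δ(r2, 0) = (r2, □, R)
Step 6: δ(r2, 0) = (r2, □, R)

The first 7 configurations are:
[r0]11000000 ⊢ □[r0]1000000 ⊢ □□[r0]000000 ⊢ □□1[r2]00000 ⊢ □□1□[r2]0000 ⊢ □□1□□[r2]000 ⊢ □□1□□□[r2]00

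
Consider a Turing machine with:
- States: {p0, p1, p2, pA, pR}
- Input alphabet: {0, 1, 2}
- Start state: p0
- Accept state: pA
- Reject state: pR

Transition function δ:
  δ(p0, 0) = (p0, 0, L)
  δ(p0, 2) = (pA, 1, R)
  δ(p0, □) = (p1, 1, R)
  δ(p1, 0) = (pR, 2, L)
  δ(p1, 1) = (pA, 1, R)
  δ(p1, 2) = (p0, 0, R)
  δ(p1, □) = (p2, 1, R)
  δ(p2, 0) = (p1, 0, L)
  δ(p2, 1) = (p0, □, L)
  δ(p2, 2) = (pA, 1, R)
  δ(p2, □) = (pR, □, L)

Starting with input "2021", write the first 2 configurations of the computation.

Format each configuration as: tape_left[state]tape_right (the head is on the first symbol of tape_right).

Transitions applied:
Step 1: δ(p0, 2) = (pA, 1, R)

The first 2 configurations are:
[p0]2021 ⊢ 1[pA]021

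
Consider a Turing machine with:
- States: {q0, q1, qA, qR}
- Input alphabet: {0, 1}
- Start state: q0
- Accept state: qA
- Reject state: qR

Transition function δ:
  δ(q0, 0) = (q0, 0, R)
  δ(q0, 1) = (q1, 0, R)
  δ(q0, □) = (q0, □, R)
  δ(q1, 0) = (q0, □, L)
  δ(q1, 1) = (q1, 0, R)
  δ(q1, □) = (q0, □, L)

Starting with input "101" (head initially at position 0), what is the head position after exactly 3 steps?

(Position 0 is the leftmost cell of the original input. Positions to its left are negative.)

Execution trace (head position shown):
Step 0: [q0]101  (head at position 0)
Step 1: move right → 0[q1]01  (head at position 1)
Step 2: move left → [q0]0□1  (head at position 0)
Step 3: move right → 0[q0]□1  (head at position 1)

After 3 steps, the head is at position 1.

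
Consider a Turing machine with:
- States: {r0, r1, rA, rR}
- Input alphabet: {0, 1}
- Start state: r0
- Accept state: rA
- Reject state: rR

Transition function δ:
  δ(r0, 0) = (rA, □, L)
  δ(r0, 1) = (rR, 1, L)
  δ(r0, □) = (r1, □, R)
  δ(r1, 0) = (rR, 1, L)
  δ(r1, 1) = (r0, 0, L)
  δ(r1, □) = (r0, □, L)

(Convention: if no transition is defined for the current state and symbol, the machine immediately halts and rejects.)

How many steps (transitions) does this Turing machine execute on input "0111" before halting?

Execution trace:
Initial: [r0]0111
Step 1: δ(r0, 0) = (rA, □, L) → [rA]□□111

The machine reaches the accept state rA and halts.

The machine executed 1 step before halting.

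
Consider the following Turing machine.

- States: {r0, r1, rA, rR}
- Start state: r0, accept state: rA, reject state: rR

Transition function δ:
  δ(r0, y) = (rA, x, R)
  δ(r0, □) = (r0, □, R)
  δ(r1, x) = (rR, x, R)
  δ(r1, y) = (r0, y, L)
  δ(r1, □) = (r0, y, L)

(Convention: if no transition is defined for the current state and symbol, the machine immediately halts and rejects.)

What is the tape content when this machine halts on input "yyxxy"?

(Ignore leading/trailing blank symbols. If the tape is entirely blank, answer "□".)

Execution trace:
Initial: [r0]yyxxy
Step 1: δ(r0, y) = (rA, x, R) → x[rA]yxxy

The machine reaches the accept state rA and halts.

Final tape (ignoring leading/trailing blanks): xyxxy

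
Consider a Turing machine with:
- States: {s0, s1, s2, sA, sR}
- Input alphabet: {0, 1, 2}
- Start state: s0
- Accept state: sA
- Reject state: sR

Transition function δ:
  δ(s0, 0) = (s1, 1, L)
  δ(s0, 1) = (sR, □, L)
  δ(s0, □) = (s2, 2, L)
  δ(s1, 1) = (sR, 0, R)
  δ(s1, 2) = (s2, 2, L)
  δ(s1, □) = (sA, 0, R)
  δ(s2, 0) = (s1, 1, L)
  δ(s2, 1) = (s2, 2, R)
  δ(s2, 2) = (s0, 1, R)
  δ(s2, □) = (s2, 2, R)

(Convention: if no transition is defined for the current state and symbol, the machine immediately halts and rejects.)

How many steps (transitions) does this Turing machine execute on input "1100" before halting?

Execution trace:
Initial: [s0]1100
Step 1: δ(s0, 1) = (sR, □, L) → [sR]□□100

The machine reaches the reject state sR and halts.

The machine executed 1 step before halting.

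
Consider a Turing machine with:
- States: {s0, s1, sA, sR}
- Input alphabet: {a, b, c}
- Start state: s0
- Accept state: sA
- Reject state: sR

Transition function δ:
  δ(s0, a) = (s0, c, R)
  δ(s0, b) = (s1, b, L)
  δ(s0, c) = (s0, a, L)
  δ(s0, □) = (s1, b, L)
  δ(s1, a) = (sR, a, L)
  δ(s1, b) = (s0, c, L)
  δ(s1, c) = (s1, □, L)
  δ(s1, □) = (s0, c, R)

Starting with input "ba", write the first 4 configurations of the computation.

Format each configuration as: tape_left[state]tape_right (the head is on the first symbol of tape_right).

Transitions applied:
Step 1: δ(s0, b) = (s1, b, L)
Step 2: δ(s1, □) = (s0, c, R)
Step 3: δ(s0, b) = (s1, b, L)

The first 4 configurations are:
[s0]ba ⊢ [s1]□ba ⊢ c[s0]ba ⊢ [s1]cba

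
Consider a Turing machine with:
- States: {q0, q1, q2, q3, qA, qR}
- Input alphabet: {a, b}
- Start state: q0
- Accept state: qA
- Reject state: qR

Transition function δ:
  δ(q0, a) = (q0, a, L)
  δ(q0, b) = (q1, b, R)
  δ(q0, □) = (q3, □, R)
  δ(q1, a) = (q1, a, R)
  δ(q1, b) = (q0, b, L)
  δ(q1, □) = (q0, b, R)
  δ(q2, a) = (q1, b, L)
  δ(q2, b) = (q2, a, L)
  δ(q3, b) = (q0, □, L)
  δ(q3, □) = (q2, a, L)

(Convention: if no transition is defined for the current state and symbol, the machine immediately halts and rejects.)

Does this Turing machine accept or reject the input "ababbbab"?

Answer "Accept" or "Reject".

Execution trace:
Initial: [q0]ababbbab
Step 1: δ(q0, a) = (q0, a, L) → [q0]□ababbbab
Step 2: δ(q0, □) = (q3, □, R) → □[q3]ababbbab

No transition is defined for δ(q3, a). By convention the machine halts and rejects.

Answer: Reject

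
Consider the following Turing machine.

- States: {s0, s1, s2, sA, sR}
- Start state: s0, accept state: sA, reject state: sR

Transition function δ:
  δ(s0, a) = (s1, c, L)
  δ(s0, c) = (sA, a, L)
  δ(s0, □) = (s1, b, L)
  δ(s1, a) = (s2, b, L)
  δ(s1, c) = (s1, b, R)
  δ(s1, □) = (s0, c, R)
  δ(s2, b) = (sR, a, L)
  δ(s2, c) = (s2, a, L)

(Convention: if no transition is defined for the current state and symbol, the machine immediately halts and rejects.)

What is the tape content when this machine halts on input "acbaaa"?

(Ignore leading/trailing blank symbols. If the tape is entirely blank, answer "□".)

Execution trace:
Initial: [s0]acbaaa
Step 1: δ(s0, a) = (s1, c, L) → [s1]□ccbaaa
Step 2: δ(s1, □) = (s0, c, R) → c[s0]ccbaaa
Step 3: δ(s0, c) = (sA, a, L) → [sA]cacbaaa

The machine reaches the accept state sA and halts.

Final tape (ignoring leading/trailing blanks): cacbaaa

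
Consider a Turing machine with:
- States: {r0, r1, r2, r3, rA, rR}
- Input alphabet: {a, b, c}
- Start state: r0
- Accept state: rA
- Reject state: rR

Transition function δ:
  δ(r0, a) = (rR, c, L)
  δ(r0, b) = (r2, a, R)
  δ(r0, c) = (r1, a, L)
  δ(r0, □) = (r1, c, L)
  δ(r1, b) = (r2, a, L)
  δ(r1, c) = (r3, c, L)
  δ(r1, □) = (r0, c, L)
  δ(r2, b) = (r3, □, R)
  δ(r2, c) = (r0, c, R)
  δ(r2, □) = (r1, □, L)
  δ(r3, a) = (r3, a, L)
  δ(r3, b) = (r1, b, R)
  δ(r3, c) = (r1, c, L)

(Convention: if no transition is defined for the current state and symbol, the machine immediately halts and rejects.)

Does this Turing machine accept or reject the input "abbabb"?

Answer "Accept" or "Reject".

Execution trace:
Initial: [r0]abbabb
Step 1: δ(r0, a) = (rR, c, L) → [rR]□cbbabb

The machine reaches the reject state rR and halts.

Answer: Reject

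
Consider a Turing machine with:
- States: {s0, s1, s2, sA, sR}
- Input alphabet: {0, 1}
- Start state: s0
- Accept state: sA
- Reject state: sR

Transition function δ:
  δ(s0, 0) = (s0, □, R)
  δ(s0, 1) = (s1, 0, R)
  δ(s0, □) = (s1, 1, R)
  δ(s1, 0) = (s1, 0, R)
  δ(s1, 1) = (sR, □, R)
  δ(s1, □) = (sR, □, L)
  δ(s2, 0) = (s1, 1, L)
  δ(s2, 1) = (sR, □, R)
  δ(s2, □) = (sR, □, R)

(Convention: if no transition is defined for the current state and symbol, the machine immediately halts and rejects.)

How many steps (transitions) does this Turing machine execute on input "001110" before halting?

Execution trace:
Initial: [s0]001110
Step 1: δ(s0, 0) = (s0, □, R) → □[s0]01110
Step 2: δ(s0, 0) = (s0, □, R) → □□[s0]1110
Step 3: δ(s0, 1) = (s1, 0, R) → □□0[s1]110
Step 4: δ(s1, 1) = (sR, □, R) → □□0□[sR]10

The machine reaches the reject state sR and halts.

The machine executed 4 steps before halting.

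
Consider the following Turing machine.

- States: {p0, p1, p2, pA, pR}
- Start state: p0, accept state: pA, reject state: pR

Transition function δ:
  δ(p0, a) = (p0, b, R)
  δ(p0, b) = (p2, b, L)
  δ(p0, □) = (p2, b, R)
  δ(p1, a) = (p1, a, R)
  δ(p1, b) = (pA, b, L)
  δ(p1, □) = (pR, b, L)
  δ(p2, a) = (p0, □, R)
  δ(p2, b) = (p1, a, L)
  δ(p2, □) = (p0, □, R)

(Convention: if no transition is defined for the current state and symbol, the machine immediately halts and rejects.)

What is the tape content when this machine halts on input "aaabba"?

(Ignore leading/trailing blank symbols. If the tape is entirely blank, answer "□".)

Execution trace:
Initial: [p0]aaabba
Step 1: δ(p0, a) = (p0, b, R) → b[p0]aabba
Step 2: δ(p0, a) = (p0, b, R) → bb[p0]abba
Step 3: δ(p0, a) = (p0, b, R) → bbb[p0]bba
Step 4: δ(p0, b) = (p2, b, L) → bb[p2]bbba
Step 5: δ(p2, b) = (p1, a, L) → b[p1]babba
Step 6: δ(p1, b) = (pA, b, L) → [pA]bbabba

The machine reaches the accept state pA and halts.

Final tape (ignoring leading/trailing blanks): bbabba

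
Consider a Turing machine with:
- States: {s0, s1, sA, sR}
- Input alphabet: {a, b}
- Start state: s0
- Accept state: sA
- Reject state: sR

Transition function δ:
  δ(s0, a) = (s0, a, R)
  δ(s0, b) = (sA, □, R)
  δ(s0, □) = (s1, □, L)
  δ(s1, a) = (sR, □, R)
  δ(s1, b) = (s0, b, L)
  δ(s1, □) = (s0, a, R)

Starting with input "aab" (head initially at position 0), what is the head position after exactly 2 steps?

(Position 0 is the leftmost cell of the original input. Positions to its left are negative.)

Execution trace (head position shown):
Step 0: [s0]aab  (head at position 0)
Step 1: move right → a[s0]ab  (head at position 1)
Step 2: move right → aa[s0]b  (head at position 2)

After 2 steps, the head is at position 2.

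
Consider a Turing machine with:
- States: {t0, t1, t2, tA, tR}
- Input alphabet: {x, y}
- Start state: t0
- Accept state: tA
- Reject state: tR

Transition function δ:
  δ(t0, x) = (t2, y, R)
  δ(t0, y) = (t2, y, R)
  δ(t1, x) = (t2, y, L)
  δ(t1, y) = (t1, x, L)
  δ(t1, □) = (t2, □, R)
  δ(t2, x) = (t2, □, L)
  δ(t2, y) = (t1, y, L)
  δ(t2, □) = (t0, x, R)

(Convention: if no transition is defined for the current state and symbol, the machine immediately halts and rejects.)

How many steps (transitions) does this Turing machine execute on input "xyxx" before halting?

Execution trace:
Initial: [t0]xyxx
Step 1: δ(t0, x) = (t2, y, R) → y[t2]yxx
Step 2: δ(t2, y) = (t1, y, L) → [t1]yyxx
Step 3: δ(t1, y) = (t1, x, L) → [t1]□xyxx
Step 4: δ(t1, □) = (t2, □, R) → □[t2]xyxx
Step 5: δ(t2, x) = (t2, □, L) → [t2]□□yxx
Step 6: δ(t2, □) = (t0, x, R) → x[t0]□yxx

No transition is defined for δ(t0, □). By convention the machine halts and rejects.

The machine executed 6 steps before halting.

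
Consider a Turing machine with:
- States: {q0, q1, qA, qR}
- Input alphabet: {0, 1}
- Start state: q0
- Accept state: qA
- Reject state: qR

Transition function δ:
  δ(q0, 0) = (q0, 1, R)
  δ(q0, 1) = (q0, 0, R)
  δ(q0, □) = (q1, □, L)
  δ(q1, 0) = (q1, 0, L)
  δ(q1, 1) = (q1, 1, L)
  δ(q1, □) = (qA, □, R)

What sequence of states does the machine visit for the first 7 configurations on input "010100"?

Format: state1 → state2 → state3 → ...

Execution trace:
Initial: [q0]010100
Step 1: δ(q0, 0) = (q0, 1, R) → 1[q0]10100
Step 2: δ(q0, 1) = (q0, 0, R) → 10[q0]0100
Step 3: δ(q0, 0) = (q0, 1, R) → 101[q0]100
Step 4: δ(q0, 1) = (q0, 0, R) → 1010[q0]00
Step 5: δ(q0, 0) = (q0, 1, R) → 10101[q0]0
Step 6: δ(q0, 0) = (q0, 1, R) → 101011[q0]□

State sequence: q0 → q0 → q0 → q0 → q0 → q0 → q0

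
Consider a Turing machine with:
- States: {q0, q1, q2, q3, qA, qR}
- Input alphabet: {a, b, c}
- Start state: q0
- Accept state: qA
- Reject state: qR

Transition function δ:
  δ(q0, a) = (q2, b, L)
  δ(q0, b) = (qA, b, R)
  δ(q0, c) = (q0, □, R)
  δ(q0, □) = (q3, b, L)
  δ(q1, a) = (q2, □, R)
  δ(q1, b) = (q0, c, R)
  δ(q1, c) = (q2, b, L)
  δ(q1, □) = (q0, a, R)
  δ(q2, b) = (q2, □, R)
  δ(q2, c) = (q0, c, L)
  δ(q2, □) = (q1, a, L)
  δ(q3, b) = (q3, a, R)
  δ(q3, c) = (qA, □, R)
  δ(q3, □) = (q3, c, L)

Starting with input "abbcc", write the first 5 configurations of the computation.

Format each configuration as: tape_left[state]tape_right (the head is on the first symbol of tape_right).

Transitions applied:
Step 1: δ(q0, a) = (q2, b, L)
Step 2: δ(q2, □) = (q1, a, L)
Step 3: δ(q1, □) = (q0, a, R)
Step 4: δ(q0, a) = (q2, b, L)

The first 5 configurations are:
[q0]abbcc ⊢ [q2]□bbbcc ⊢ [q1]□abbbcc ⊢ a[q0]abbbcc ⊢ [q2]abbbbcc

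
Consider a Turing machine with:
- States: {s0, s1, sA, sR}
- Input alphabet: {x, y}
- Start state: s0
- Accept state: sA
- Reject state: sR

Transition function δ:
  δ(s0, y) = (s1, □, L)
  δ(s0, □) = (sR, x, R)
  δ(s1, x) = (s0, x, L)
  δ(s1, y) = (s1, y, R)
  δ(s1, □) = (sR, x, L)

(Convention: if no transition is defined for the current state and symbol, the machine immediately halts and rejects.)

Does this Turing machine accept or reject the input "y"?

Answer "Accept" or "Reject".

Execution trace:
Initial: [s0]y
Step 1: δ(s0, y) = (s1, □, L) → [s1]□□
Step 2: δ(s1, □) = (sR, x, L) → [sR]□x□

The machine reaches the reject state sR and halts.

Answer: Reject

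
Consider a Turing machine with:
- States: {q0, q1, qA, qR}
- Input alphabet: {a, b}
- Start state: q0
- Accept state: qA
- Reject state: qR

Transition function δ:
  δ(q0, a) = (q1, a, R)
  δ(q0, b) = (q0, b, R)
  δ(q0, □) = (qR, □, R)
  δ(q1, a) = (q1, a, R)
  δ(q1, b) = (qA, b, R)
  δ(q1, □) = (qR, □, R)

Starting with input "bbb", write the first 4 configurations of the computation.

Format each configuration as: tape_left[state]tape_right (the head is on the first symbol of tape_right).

Transitions applied:
Step 1: δ(q0, b) = (q0, b, R)
Step 2: δ(q0, b) = (q0, b, R)
Step 3: δ(q0, b) = (q0, b, R)

The first 4 configurations are:
[q0]bbb ⊢ b[q0]bb ⊢ bb[q0]b ⊢ bbb[q0]□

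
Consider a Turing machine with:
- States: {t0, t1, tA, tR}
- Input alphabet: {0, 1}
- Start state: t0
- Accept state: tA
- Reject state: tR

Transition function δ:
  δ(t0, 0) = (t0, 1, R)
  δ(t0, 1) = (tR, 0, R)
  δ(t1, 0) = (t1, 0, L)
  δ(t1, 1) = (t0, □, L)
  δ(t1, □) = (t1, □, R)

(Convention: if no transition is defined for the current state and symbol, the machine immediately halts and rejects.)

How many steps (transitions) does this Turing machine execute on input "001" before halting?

Execution trace:
Initial: [t0]001
Step 1: δ(t0, 0) = (t0, 1, R) → 1[t0]01
Step 2: δ(t0, 0) = (t0, 1, R) → 11[t0]1
Step 3: δ(t0, 1) = (tR, 0, R) → 110[tR]□

The machine reaches the reject state tR and halts.

The machine executed 3 steps before halting.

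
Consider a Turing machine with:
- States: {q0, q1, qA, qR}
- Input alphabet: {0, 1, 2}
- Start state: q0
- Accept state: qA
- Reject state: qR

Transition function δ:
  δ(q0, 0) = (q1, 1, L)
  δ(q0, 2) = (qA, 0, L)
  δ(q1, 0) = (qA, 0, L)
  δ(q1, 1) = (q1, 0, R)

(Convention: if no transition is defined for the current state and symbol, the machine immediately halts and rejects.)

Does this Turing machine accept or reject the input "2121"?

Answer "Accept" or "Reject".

Execution trace:
Initial: [q0]2121
Step 1: δ(q0, 2) = (qA, 0, L) → [qA]□0121

The machine reaches the accept state qA and halts.

Answer: Accept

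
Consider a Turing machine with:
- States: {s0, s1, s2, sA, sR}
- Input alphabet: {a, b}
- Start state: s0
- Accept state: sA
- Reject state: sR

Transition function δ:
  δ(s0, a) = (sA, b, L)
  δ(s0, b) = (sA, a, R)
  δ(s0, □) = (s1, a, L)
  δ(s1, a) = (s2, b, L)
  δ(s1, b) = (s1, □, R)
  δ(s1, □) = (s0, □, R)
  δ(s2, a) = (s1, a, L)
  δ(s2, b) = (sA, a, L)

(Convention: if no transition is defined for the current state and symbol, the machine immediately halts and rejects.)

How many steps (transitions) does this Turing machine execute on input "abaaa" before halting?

Execution trace:
Initial: [s0]abaaa
Step 1: δ(s0, a) = (sA, b, L) → [sA]□bbaaa

The machine reaches the accept state sA and halts.

The machine executed 1 step before halting.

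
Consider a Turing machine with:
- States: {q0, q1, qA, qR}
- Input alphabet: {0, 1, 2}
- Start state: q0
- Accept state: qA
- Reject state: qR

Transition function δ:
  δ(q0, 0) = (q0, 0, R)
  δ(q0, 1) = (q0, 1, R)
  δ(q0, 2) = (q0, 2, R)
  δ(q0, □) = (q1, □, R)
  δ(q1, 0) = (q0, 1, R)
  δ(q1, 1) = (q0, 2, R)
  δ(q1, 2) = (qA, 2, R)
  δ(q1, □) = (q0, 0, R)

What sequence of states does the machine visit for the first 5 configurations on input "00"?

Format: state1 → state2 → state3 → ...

Execution trace:
Initial: [q0]00
Step 1: δ(q0, 0) = (q0, 0, R) → 0[q0]0
Step 2: δ(q0, 0) = (q0, 0, R) → 00[q0]□
Step 3: δ(q0, □) = (q1, □, R) → 00□[q1]□
Step 4: δ(q1, □) = (q0, 0, R) → 00□0[q0]□

State sequence: q0 → q0 → q0 → q1 → q0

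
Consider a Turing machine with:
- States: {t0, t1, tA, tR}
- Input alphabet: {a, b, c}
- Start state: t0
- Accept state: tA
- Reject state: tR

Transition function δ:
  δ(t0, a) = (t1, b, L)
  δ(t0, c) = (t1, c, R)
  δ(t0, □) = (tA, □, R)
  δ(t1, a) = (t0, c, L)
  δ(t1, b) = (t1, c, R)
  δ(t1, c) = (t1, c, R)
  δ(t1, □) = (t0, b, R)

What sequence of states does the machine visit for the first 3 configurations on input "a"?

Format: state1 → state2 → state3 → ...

Execution trace:
Initial: [t0]a
Step 1: δ(t0, a) = (t1, b, L) → [t1]□b
Step 2: δ(t1, □) = (t0, b, R) → b[t0]b

No transition is defined for δ(t0, b). By convention the machine halts and rejects.

State sequence: t0 → t1 → t0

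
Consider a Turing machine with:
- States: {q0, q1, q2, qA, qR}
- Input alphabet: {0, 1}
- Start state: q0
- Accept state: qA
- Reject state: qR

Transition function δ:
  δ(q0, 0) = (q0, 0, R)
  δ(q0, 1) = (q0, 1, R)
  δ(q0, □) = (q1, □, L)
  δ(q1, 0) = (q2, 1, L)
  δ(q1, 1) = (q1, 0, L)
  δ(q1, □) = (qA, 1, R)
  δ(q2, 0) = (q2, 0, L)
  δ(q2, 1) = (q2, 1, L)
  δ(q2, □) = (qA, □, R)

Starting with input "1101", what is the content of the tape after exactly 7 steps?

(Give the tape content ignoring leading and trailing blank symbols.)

Execution trace:
Initial: [q0]1101
Step 1: δ(q0, 1) = (q0, 1, R) → 1[q0]101
Step 2: δ(q0, 1) = (q0, 1, R) → 11[q0]01
Step 3: δ(q0, 0) = (q0, 0, R) → 110[q0]1
Step 4: δ(q0, 1) = (q0, 1, R) → 1101[q0]□
Step 5: δ(q0, □) = (q1, □, L) → 110[q1]1□
Step 6: δ(q1, 1) = (q1, 0, L) → 11[q1]00□
Step 7: δ(q1, 0) = (q2, 1, L) → 1[q2]110□

After 7 steps, the tape (ignoring leading/trailing blanks) is: 1110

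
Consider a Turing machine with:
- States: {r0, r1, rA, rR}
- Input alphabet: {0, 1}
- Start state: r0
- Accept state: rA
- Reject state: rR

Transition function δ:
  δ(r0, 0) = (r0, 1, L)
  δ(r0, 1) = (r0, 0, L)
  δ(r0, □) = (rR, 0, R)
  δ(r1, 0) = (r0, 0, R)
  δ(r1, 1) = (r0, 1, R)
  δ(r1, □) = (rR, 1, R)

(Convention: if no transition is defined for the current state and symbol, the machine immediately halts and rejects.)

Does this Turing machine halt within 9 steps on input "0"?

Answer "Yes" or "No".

Execution trace:
Initial: [r0]0
Step 1: δ(r0, 0) = (r0, 1, L) → [r0]□1
Step 2: δ(r0, □) = (rR, 0, R) → 0[rR]1

The machine reaches the reject state rR and halts.
The machine halted after 2 steps (within the 9-step bound).

Answer: Yes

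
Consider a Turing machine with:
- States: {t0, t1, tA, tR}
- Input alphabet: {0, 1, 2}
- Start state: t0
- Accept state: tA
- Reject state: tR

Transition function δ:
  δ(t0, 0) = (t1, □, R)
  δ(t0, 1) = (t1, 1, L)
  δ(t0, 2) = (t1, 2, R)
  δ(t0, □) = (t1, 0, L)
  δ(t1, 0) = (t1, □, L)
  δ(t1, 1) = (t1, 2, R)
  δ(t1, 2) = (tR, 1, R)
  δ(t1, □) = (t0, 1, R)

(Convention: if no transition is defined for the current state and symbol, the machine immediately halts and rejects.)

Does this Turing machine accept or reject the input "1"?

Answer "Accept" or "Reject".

Execution trace:
Initial: [t0]1
Step 1: δ(t0, 1) = (t1, 1, L) → [t1]□1
Step 2: δ(t1, □) = (t0, 1, R) → 1[t0]1
Step 3: δ(t0, 1) = (t1, 1, L) → [t1]11
Step 4: δ(t1, 1) = (t1, 2, R) → 2[t1]1
Step 5: δ(t1, 1) = (t1, 2, R) → 22[t1]□
Step 6: δ(t1, □) = (t0, 1, R) → 221[t0]□
Step 7: δ(t0, □) = (t1, 0, L) → 22[t1]10
Step 8: δ(t1, 1) = (t1, 2, R) → 222[t1]0
Step 9: δ(t1, 0) = (t1, □, L) → 22[t1]2□
Step 10: δ(t1, 2) = (tR, 1, R) → 221[tR]□

The machine reaches the reject state tR and halts.

Answer: Reject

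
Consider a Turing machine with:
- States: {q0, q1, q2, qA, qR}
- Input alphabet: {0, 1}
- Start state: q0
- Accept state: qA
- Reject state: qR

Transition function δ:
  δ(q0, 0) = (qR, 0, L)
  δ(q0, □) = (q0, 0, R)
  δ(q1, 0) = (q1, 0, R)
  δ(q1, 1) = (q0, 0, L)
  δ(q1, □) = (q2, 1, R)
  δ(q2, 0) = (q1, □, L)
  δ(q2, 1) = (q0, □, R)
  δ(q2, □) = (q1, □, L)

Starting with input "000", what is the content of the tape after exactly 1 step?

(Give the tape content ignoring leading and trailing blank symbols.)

Execution trace:
Initial: [q0]000
Step 1: δ(q0, 0) = (qR, 0, L) → [qR]□000

The machine reaches the reject state qR and halts.

After 1 step, the tape (ignoring leading/trailing blanks) is: 000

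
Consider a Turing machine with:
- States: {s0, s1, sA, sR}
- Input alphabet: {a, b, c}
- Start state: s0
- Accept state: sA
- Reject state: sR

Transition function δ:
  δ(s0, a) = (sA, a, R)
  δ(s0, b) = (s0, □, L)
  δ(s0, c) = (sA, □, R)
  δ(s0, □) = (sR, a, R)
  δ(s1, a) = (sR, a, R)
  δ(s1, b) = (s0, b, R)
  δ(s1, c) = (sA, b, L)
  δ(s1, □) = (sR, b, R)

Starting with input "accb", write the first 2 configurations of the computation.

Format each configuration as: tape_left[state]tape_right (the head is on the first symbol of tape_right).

Transitions applied:
Step 1: δ(s0, a) = (sA, a, R)

The first 2 configurations are:
[s0]accb ⊢ a[sA]ccb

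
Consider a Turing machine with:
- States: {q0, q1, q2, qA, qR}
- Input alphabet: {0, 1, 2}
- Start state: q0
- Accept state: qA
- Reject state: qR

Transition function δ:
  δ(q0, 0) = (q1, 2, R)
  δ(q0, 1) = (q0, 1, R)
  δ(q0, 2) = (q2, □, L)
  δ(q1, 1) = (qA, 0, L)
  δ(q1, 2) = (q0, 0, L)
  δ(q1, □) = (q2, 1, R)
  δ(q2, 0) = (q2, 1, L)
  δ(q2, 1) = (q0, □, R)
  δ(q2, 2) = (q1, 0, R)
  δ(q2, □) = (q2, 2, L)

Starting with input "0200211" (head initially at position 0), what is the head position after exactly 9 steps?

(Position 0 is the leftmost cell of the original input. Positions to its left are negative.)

Execution trace (head position shown):
Step 0: [q0]0200211  (head at position 0)
Step 1: move right → 2[q1]200211  (head at position 1)
Step 2: move left → [q0]2000211  (head at position 0)
Step 3: move left → [q2]□□000211  (head at position -1)
Step 4: move left → [q2]□2□000211  (head at position -2)
Step 5: move left → [q2]□22□000211  (head at position -3)
Step 6: move left → [q2]□222□000211  (head at position -4)
Step 7: move left → [q2]□2222□000211  (head at position -5)
Step 8: move left → [q2]□22222□000211  (head at position -6)
Step 9: move left → [q2]□222222□000211  (head at position -7)

After 9 steps, the head is at position -7.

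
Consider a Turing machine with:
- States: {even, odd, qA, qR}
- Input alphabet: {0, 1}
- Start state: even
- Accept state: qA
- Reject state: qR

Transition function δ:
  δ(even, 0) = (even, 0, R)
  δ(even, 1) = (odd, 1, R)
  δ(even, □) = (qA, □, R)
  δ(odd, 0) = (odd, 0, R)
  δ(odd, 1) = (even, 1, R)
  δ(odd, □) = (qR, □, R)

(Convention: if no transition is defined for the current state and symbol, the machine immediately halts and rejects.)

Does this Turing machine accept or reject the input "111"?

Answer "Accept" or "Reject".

Execution trace:
Initial: [even]111
Step 1: δ(even, 1) = (odd, 1, R) → 1[odd]11
Step 2: δ(odd, 1) = (even, 1, R) → 11[even]1
Step 3: δ(even, 1) = (odd, 1, R) → 111[odd]□
Step 4: δ(odd, □) = (qR, □, R) → 111□[qR]□

The machine reaches the reject state qR and halts.

Answer: Reject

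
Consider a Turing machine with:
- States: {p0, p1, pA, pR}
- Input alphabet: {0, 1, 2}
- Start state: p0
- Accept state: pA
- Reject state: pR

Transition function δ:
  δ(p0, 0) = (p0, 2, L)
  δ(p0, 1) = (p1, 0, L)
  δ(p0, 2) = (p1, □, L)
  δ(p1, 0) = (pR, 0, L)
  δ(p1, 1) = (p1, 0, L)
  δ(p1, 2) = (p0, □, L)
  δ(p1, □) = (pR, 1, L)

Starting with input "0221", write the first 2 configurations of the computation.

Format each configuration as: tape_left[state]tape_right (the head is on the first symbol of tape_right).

Transitions applied:
Step 1: δ(p0, 0) = (p0, 2, L)

The first 2 configurations are:
[p0]0221 ⊢ [p0]□2221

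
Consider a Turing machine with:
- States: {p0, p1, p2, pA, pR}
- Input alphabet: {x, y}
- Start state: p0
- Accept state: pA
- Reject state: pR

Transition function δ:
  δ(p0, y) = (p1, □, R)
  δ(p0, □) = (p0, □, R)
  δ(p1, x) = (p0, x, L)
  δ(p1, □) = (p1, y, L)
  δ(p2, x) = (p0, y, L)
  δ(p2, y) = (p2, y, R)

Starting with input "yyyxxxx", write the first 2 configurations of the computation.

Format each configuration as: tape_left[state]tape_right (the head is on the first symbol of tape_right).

Transitions applied:
Step 1: δ(p0, y) = (p1, □, R)

The first 2 configurations are:
[p0]yyyxxxx ⊢ □[p1]yyxxxx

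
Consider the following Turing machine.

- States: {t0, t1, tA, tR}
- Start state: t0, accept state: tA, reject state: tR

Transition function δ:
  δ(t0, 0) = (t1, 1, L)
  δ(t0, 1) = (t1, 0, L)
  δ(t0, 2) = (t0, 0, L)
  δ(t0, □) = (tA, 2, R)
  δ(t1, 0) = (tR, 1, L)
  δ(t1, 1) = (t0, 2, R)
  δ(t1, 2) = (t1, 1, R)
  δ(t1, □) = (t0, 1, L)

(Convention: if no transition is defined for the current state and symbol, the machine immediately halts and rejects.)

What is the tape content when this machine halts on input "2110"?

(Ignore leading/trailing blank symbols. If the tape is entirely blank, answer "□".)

Execution trace:
Initial: [t0]2110
Step 1: δ(t0, 2) = (t0, 0, L) → [t0]□0110
Step 2: δ(t0, □) = (tA, 2, R) → 2[tA]0110

The machine reaches the accept state tA and halts.

Final tape (ignoring leading/trailing blanks): 20110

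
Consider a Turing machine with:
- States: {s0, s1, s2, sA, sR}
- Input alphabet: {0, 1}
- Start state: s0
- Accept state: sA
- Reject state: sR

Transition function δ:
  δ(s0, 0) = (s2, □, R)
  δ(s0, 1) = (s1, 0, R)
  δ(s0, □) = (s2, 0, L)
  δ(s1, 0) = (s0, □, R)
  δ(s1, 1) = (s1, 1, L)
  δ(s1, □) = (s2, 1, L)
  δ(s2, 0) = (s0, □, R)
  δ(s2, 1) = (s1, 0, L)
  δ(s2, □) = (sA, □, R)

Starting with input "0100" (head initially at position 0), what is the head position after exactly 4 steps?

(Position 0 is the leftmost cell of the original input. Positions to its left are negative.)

Execution trace (head position shown):
Step 0: [s0]0100  (head at position 0)
Step 1: move right → □[s2]100  (head at position 1)
Step 2: move left → [s1]□000  (head at position 0)
Step 3: move left → [s2]□1000  (head at position -1)
Step 4: move right → □[sA]1000  (head at position 0)

After 4 steps, the head is at position 0.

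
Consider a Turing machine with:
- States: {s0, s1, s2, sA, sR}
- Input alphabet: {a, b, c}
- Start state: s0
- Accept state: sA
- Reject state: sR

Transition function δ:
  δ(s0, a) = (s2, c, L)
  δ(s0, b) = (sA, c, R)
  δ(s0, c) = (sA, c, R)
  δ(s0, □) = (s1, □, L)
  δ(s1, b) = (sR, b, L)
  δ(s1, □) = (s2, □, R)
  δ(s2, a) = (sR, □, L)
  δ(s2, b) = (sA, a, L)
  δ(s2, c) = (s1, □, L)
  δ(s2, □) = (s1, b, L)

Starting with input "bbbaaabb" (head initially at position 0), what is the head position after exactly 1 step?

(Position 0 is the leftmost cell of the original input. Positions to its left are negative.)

Execution trace (head position shown):
Step 0: [s0]bbbaaabb  (head at position 0)
Step 1: move right → c[sA]bbaaabb  (head at position 1)

After 1 step, the head is at position 1.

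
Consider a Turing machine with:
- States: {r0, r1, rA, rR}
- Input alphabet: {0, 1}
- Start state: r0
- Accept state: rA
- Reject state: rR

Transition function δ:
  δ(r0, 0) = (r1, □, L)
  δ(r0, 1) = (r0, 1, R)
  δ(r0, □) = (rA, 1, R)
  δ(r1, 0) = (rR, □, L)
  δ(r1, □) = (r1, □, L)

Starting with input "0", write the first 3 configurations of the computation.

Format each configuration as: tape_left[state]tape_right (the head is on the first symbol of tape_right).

Transitions applied:
Step 1: δ(r0, 0) = (r1, □, L)
Step 2: δ(r1, □) = (r1, □, L)

The first 3 configurations are:
[r0]0 ⊢ [r1]□□ ⊢ [r1]□□□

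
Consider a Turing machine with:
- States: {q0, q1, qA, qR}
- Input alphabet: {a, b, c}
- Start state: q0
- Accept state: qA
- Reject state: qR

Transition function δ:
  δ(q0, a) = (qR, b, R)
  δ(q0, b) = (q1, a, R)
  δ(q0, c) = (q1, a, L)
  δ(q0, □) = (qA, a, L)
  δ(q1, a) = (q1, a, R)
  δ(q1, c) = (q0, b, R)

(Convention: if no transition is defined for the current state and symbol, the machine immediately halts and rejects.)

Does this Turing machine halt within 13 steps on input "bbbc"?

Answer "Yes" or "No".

Execution trace:
Initial: [q0]bbbc
Step 1: δ(q0, b) = (q1, a, R) → a[q1]bbc

No transition is defined for δ(q1, b). By convention the machine halts and rejects.
The machine halted after 1 step (within the 13-step bound).

Answer: Yes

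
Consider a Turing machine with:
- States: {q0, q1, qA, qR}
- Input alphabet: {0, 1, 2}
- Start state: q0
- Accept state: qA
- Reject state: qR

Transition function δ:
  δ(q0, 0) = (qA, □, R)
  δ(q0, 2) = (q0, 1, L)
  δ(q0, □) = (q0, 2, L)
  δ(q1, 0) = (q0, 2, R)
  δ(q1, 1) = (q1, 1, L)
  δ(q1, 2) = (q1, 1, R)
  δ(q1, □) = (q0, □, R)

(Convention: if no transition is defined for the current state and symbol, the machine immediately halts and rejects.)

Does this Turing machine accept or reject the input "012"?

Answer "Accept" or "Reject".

Execution trace:
Initial: [q0]012
Step 1: δ(q0, 0) = (qA, □, R) → □[qA]12

The machine reaches the accept state qA and halts.

Answer: Accept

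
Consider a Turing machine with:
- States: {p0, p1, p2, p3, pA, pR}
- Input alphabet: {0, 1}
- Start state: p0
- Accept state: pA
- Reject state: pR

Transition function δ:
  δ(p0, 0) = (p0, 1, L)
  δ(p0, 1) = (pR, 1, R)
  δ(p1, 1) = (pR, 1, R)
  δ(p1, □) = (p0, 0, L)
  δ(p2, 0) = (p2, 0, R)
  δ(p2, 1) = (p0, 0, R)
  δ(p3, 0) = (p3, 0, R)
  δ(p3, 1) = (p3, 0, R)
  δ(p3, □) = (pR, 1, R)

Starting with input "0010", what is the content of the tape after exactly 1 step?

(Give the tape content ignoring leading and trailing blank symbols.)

Execution trace:
Initial: [p0]0010
Step 1: δ(p0, 0) = (p0, 1, L) → [p0]□1010

No transition is defined for δ(p0, □). By convention the machine halts and rejects.

After 1 step, the tape (ignoring leading/trailing blanks) is: 1010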